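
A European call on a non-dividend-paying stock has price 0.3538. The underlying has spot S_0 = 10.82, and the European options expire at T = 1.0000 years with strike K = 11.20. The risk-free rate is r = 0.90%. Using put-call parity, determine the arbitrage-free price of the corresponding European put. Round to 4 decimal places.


Answer: Put price = 0.6335

Derivation:
Put-call parity: C - P = S_0 * exp(-qT) - K * exp(-rT).
S_0 * exp(-qT) = 10.8200 * 1.00000000 = 10.82000000
K * exp(-rT) = 11.2000 * 0.99104038 = 11.09965224
P = C - S*exp(-qT) + K*exp(-rT)
P = 0.3538 - 10.82000000 + 11.09965224 = 0.6335


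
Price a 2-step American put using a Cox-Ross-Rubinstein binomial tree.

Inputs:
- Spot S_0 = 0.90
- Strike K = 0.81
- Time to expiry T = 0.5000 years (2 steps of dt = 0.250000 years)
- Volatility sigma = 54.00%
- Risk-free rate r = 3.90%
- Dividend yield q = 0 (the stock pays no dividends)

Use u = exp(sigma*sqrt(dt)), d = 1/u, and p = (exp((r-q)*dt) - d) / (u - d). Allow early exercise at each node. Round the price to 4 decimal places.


dt = T/N = 0.250000
u = exp(sigma*sqrt(dt)) = 1.309964; d = 1/u = 0.763379
p = (exp((r-q)*dt) - d) / (u - d) = 0.450832
Discount per step: exp(-r*dt) = 0.990297
Stock lattice S(k, i) with i counting down-moves:
  k=0: S(0,0) = 0.9000
  k=1: S(1,0) = 1.1790; S(1,1) = 0.6870
  k=2: S(2,0) = 1.5444; S(2,1) = 0.9000; S(2,2) = 0.5245
Terminal payoffs V(N, i) = max(K - S_T, 0):
  V(2,0) = 0.000000; V(2,1) = 0.000000; V(2,2) = 0.285527
Backward induction: V(k, i) = exp(-r*dt) * [p * V(k+1, i) + (1-p) * V(k+1, i+1)]; then take max(V_cont, immediate exercise) for American.
  V(1,0) = exp(-r*dt) * [p*0.000000 + (1-p)*0.000000] = 0.000000; exercise = 0.000000; V(1,0) = max -> 0.000000
  V(1,1) = exp(-r*dt) * [p*0.000000 + (1-p)*0.285527] = 0.155281; exercise = 0.122958; V(1,1) = max -> 0.155281
  V(0,0) = exp(-r*dt) * [p*0.000000 + (1-p)*0.155281] = 0.084448; exercise = 0.000000; V(0,0) = max -> 0.084448

Answer: Price = V(0,0) = 0.0844


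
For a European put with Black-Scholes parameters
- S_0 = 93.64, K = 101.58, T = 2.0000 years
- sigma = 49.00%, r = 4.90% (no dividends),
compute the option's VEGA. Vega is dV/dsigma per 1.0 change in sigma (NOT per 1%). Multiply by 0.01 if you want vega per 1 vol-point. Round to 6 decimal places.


d1 = 0.3704532098; d2 = -0.3225114357
phi(d1) = 0.3724858146; exp(-qT) = 1.0000000000; exp(-rT) = 0.9066489038
Vega = S * exp(-qT) * phi(d1) * sqrt(T) = 93.6400 * 1.0000000000 * 0.3724858146 * 1.4142135624 = 49.327163

Answer: Vega = 49.327163


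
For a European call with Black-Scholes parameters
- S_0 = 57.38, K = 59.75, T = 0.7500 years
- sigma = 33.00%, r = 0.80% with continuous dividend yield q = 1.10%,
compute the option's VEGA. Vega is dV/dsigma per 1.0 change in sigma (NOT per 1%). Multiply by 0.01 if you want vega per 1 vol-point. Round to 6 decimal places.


Answer: Vega = 19.661147

Derivation:
d1 = -0.0065988695; d2 = -0.2923872528
phi(d1) = 0.3989335945; exp(-qT) = 0.9917839379; exp(-rT) = 0.9940179641
Vega = S * exp(-qT) * phi(d1) * sqrt(T) = 57.3800 * 0.9917839379 * 0.3989335945 * 0.8660254038 = 19.661147


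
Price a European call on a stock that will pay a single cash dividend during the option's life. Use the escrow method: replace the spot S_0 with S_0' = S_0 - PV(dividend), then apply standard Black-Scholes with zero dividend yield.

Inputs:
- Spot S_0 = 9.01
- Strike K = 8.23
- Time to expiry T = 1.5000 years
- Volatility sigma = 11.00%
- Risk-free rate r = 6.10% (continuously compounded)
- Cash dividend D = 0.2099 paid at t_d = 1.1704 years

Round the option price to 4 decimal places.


Answer: Price = 1.3670

Derivation:
PV(D) = D * exp(-r * t_d) = 0.2099 * 0.93109460 = 0.19543676
S_0' = S_0 - PV(D) = 9.0100 - 0.19543676 = 8.81456324
d1 = (ln(S_0'/K) + (r + sigma^2/2)*T) / (sigma*sqrt(T)) = 1.25587754
d2 = d1 - sigma*sqrt(T) = 1.12115560
exp(-rT) = 0.91256132
N(d1) = 0.89541981; N(d2) = 0.86888918
C = S_0' * N(d1) - K * exp(-rT) * N(d2) = 8.81456324 * 0.89541981 - 8.2300 * 0.91256132 * 0.86888918 = 1.3670


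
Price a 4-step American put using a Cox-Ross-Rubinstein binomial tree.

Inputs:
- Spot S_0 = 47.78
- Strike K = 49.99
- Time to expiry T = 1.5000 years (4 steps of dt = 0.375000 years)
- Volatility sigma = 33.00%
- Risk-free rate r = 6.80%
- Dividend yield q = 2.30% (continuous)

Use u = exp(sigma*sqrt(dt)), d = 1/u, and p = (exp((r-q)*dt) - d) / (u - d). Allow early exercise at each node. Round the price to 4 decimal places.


Answer: Price = V(0,0) = 7.3997

Derivation:
dt = T/N = 0.375000
u = exp(sigma*sqrt(dt)) = 1.223949; d = 1/u = 0.817027
p = (exp((r-q)*dt) - d) / (u - d) = 0.491472
Discount per step: exp(-r*dt) = 0.974822
Stock lattice S(k, i) with i counting down-moves:
  k=0: S(0,0) = 47.7800
  k=1: S(1,0) = 58.4803; S(1,1) = 39.0376
  k=2: S(2,0) = 71.5769; S(2,1) = 47.7800; S(2,2) = 31.8947
  k=3: S(3,0) = 87.6066; S(3,1) = 58.4803; S(3,2) = 39.0376; S(3,3) = 26.0589
  k=4: S(4,0) = 107.2260; S(4,1) = 71.5769; S(4,2) = 47.7800; S(4,3) = 31.8947; S(4,4) = 21.2908
Terminal payoffs V(N, i) = max(K - S_T, 0):
  V(4,0) = 0.000000; V(4,1) = 0.000000; V(4,2) = 2.210000; V(4,3) = 18.095253; V(4,4) = 28.699190
Backward induction: V(k, i) = exp(-r*dt) * [p * V(k+1, i) + (1-p) * V(k+1, i+1)]; then take max(V_cont, immediate exercise) for American.
  V(3,0) = exp(-r*dt) * [p*0.000000 + (1-p)*0.000000] = 0.000000; exercise = 0.000000; V(3,0) = max -> 0.000000
  V(3,1) = exp(-r*dt) * [p*0.000000 + (1-p)*2.210000] = 1.095551; exercise = 0.000000; V(3,1) = max -> 1.095551
  V(3,2) = exp(-r*dt) * [p*2.210000 + (1-p)*18.095253] = 10.029063; exercise = 10.952441; V(3,2) = max -> 10.952441
  V(3,3) = exp(-r*dt) * [p*18.095253 + (1-p)*28.699190] = 22.896286; exercise = 23.931124; V(3,3) = max -> 23.931124
  V(2,0) = exp(-r*dt) * [p*0.000000 + (1-p)*1.095551] = 0.543091; exercise = 0.000000; V(2,0) = max -> 0.543091
  V(2,1) = exp(-r*dt) * [p*1.095551 + (1-p)*10.952441] = 5.954267; exercise = 2.210000; V(2,1) = max -> 5.954267
  V(2,2) = exp(-r*dt) * [p*10.952441 + (1-p)*23.931124] = 17.110533; exercise = 18.095253; V(2,2) = max -> 18.095253
  V(1,0) = exp(-r*dt) * [p*0.543091 + (1-p)*5.954267] = 3.211868; exercise = 0.000000; V(1,0) = max -> 3.211868
  V(1,1) = exp(-r*dt) * [p*5.954267 + (1-p)*18.095253] = 11.822934; exercise = 10.952441; V(1,1) = max -> 11.822934
  V(0,0) = exp(-r*dt) * [p*3.211868 + (1-p)*11.822934] = 7.399715; exercise = 2.210000; V(0,0) = max -> 7.399715


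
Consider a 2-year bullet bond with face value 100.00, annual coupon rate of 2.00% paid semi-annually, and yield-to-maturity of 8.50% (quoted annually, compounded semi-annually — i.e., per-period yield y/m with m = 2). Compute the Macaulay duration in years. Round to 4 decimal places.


Coupon per period c = face * coupon_rate / m = 1.000000
Periods per year m = 2; per-period yield y/m = 0.042500
Number of cashflows N = 4
Cashflows (t years, CF_t, discount factor 1/(1+y/m)^(m*t), PV):
  t = 0.5000: CF_t = 1.000000, DF = 0.959233, PV = 0.959233
  t = 1.0000: CF_t = 1.000000, DF = 0.920127, PV = 0.920127
  t = 1.5000: CF_t = 1.000000, DF = 0.882616, PV = 0.882616
  t = 2.0000: CF_t = 101.000000, DF = 0.846634, PV = 85.510042
Price P = sum_t PV_t = 88.272018
Macaulay numerator sum_t t * PV_t:
  t * PV_t at t = 0.5000: 0.479616
  t * PV_t at t = 1.0000: 0.920127
  t * PV_t at t = 1.5000: 1.323924
  t * PV_t at t = 2.0000: 171.020084
Macaulay duration D = (sum_t t * PV_t) / P = 173.743751 / 88.272018 = 1.968277

Answer: Macaulay duration = 1.9683 years


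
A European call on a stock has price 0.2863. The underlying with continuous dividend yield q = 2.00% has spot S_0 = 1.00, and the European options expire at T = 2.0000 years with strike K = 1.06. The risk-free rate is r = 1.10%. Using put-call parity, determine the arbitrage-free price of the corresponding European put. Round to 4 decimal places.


Answer: Put price = 0.3624

Derivation:
Put-call parity: C - P = S_0 * exp(-qT) - K * exp(-rT).
S_0 * exp(-qT) = 1.0000 * 0.96078944 = 0.96078944
K * exp(-rT) = 1.0600 * 0.97824024 = 1.03693465
P = C - S*exp(-qT) + K*exp(-rT)
P = 0.2863 - 0.96078944 + 1.03693465 = 0.3624


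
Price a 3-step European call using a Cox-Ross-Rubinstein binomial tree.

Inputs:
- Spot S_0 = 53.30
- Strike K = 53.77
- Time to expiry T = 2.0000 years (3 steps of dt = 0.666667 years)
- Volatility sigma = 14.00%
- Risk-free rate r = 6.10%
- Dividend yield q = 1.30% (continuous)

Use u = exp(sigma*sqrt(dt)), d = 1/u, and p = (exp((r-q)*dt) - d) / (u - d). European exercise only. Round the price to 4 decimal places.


dt = T/N = 0.666667
u = exp(sigma*sqrt(dt)) = 1.121099; d = 1/u = 0.891982
p = (exp((r-q)*dt) - d) / (u - d) = 0.613379
Discount per step: exp(-r*dt) = 0.960149
Stock lattice S(k, i) with i counting down-moves:
  k=0: S(0,0) = 53.3000
  k=1: S(1,0) = 59.7546; S(1,1) = 47.5426
  k=2: S(2,0) = 66.9908; S(2,1) = 53.3000; S(2,2) = 42.4072
  k=3: S(3,0) = 75.1033; S(3,1) = 59.7546; S(3,2) = 47.5426; S(3,3) = 37.8264
Terminal payoffs V(N, i) = max(S_T - K, 0):
  V(3,0) = 21.333330; V(3,1) = 5.984581; V(3,2) = 0.000000; V(3,3) = 0.000000
Backward induction: V(k, i) = exp(-r*dt) * [p * V(k+1, i) + (1-p) * V(k+1, i+1)].
  V(2,0) = exp(-r*dt) * [p*21.333330 + (1-p)*5.984581] = 14.785508
  V(2,1) = exp(-r*dt) * [p*5.984581 + (1-p)*0.000000] = 3.524530
  V(2,2) = exp(-r*dt) * [p*0.000000 + (1-p)*0.000000] = 0.000000
  V(1,0) = exp(-r*dt) * [p*14.785508 + (1-p)*3.524530] = 10.016061
  V(1,1) = exp(-r*dt) * [p*3.524530 + (1-p)*0.000000] = 2.075720
  V(0,0) = exp(-r*dt) * [p*10.016061 + (1-p)*2.075720] = 6.669347

Answer: Price = V(0,0) = 6.6693


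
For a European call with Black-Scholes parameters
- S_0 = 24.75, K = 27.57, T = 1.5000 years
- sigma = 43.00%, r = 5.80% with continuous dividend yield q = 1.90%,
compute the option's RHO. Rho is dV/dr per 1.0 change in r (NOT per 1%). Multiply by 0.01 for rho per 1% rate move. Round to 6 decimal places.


d1 = 0.1695127868; d2 = -0.3571275079
phi(d1) = 0.3932515382; exp(-qT) = 0.9719022941; exp(-rT) = 0.9166770956
N(d2) = 0.3604981761
Rho = K*T*exp(-rT)*N(d2) = 27.5700 * 1.5000 * 0.9166770956 * 0.3604981761 = 13.666191

Answer: Rho = 13.666191


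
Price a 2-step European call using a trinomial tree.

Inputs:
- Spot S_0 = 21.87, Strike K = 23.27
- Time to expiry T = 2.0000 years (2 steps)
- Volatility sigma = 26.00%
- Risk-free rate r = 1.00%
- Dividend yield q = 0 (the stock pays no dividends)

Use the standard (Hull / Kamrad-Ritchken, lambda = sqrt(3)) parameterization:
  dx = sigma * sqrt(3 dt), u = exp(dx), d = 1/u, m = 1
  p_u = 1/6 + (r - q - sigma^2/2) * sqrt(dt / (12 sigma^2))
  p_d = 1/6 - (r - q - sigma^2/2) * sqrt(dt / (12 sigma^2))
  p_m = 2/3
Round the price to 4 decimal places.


Answer: Price = V(0,0) = 2.6127

Derivation:
dt = T/N = 1.000000; dx = sigma*sqrt(3*dt) = 0.450333
u = exp(dx) = 1.568835; d = 1/u = 0.637416
p_u = 0.140242, p_m = 0.666667, p_d = 0.193092
Discount per step: exp(-r*dt) = 0.990050
Stock lattice S(k, j) with j the centered position index:
  k=0: S(0,+0) = 21.8700
  k=1: S(1,-1) = 13.9403; S(1,+0) = 21.8700; S(1,+1) = 34.3104
  k=2: S(2,-2) = 8.8858; S(2,-1) = 13.9403; S(2,+0) = 21.8700; S(2,+1) = 34.3104; S(2,+2) = 53.8274
Terminal payoffs V(N, j) = max(S_T - K, 0):
  V(2,-2) = 0.000000; V(2,-1) = 0.000000; V(2,+0) = 0.000000; V(2,+1) = 11.040418; V(2,+2) = 30.557380
Backward induction: V(k, j) = exp(-r*dt) * [p_u * V(k+1, j+1) + p_m * V(k+1, j) + p_d * V(k+1, j-1)]
  V(1,-1) = exp(-r*dt) * [p_u*0.000000 + p_m*0.000000 + p_d*0.000000] = 0.000000
  V(1,+0) = exp(-r*dt) * [p_u*11.040418 + p_m*0.000000 + p_d*0.000000] = 1.532922
  V(1,+1) = exp(-r*dt) * [p_u*30.557380 + p_m*11.040418 + p_d*0.000000] = 11.529824
  V(0,+0) = exp(-r*dt) * [p_u*11.529824 + p_m*1.532922 + p_d*0.000000] = 2.612653


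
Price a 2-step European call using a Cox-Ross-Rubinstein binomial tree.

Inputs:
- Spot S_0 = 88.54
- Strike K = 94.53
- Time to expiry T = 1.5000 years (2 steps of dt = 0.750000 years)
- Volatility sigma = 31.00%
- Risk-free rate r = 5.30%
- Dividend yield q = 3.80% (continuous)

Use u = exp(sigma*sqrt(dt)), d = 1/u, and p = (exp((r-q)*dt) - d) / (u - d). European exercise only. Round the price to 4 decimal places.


Answer: Price = V(0,0) = 10.8443

Derivation:
dt = T/N = 0.750000
u = exp(sigma*sqrt(dt)) = 1.307959; d = 1/u = 0.764550
p = (exp((r-q)*dt) - d) / (u - d) = 0.454103
Discount per step: exp(-r*dt) = 0.961030
Stock lattice S(k, i) with i counting down-moves:
  k=0: S(0,0) = 88.5400
  k=1: S(1,0) = 115.8067; S(1,1) = 67.6933
  k=2: S(2,0) = 151.4704; S(2,1) = 88.5400; S(2,2) = 51.7549
Terminal payoffs V(N, i) = max(S_T - K, 0):
  V(2,0) = 56.940393; V(2,1) = 0.000000; V(2,2) = 0.000000
Backward induction: V(k, i) = exp(-r*dt) * [p * V(k+1, i) + (1-p) * V(k+1, i+1)].
  V(1,0) = exp(-r*dt) * [p*56.940393 + (1-p)*0.000000] = 24.849144
  V(1,1) = exp(-r*dt) * [p*0.000000 + (1-p)*0.000000] = 0.000000
  V(0,0) = exp(-r*dt) * [p*24.849144 + (1-p)*0.000000] = 10.844322


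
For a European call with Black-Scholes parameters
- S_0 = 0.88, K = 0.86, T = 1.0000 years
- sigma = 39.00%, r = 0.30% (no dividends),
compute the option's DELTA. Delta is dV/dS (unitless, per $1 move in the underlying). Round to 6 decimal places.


d1 = 0.2616397903; d2 = -0.1283602097
phi(d1) = 0.3855184516; exp(-qT) = 1.0000000000; exp(-rT) = 0.9970044955
N(d1) = 0.6032004180
Delta = exp(-qT) * N(d1) = 1.0000000000 * 0.6032004180 = 0.603200

Answer: Delta = 0.603200


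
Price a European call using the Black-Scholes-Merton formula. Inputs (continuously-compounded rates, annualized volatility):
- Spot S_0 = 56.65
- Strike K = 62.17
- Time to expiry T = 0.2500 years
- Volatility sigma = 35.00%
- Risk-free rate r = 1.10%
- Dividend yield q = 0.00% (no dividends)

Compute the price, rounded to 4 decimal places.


Answer: Price = 1.9980

Derivation:
d1 = (ln(S/K) + (r - q + 0.5*sigma^2) * T) / (sigma * sqrt(T)) = -0.42810332
d2 = d1 - sigma * sqrt(T) = -0.60310332
exp(-rT) = 0.99725378; exp(-qT) = 1.00000000
C = S_0 * exp(-qT) * N(d1) - K * exp(-rT) * N(d2)
N(d1) = 0.33428795; N(d2) = 0.27321998
C = 56.6500 * 1.00000000 * 0.33428795 - 62.1700 * 0.99725378 * 0.27321998 = 1.9980


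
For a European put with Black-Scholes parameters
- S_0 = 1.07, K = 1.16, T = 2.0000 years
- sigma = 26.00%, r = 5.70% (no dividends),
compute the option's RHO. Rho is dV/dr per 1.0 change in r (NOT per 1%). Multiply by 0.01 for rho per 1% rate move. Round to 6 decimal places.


Answer: Rho = -1.112081

Derivation:
d1 = 0.2742449559; d2 = -0.0934505704
phi(d1) = 0.3842185756; exp(-qT) = 1.0000000000; exp(-rT) = 0.8922579559
N(-d2) = 0.5372271915
Rho = -K*T*exp(-rT)*N(-d2) = -1.1600 * 2.0000 * 0.8922579559 * 0.5372271915 = -1.112081


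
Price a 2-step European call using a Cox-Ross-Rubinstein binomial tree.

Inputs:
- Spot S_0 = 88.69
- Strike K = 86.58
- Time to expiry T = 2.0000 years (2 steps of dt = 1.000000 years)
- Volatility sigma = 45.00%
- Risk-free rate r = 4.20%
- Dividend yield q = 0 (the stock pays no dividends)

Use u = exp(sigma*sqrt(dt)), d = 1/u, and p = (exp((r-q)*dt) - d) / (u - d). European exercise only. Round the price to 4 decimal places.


dt = T/N = 1.000000
u = exp(sigma*sqrt(dt)) = 1.568312; d = 1/u = 0.637628
p = (exp((r-q)*dt) - d) / (u - d) = 0.435450
Discount per step: exp(-r*dt) = 0.958870
Stock lattice S(k, i) with i counting down-moves:
  k=0: S(0,0) = 88.6900
  k=1: S(1,0) = 139.0936; S(1,1) = 56.5512
  k=2: S(2,0) = 218.1422; S(2,1) = 88.6900; S(2,2) = 36.0587
Terminal payoffs V(N, i) = max(S_T - K, 0):
  V(2,0) = 131.562200; V(2,1) = 2.110000; V(2,2) = 0.000000
Backward induction: V(k, i) = exp(-r*dt) * [p * V(k+1, i) + (1-p) * V(k+1, i+1)].
  V(1,0) = exp(-r*dt) * [p*131.562200 + (1-p)*2.110000] = 56.074662
  V(1,1) = exp(-r*dt) * [p*2.110000 + (1-p)*0.000000] = 0.881009
  V(0,0) = exp(-r*dt) * [p*56.074662 + (1-p)*0.881009] = 23.890320

Answer: Price = V(0,0) = 23.8903


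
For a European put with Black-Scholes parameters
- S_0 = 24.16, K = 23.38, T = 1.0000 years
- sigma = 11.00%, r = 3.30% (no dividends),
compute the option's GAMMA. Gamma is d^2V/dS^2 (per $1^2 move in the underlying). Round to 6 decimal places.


d1 = 0.6533401548; d2 = 0.5433401548
phi(d1) = 0.3222701171; exp(-qT) = 1.0000000000; exp(-rT) = 0.9675385596
Gamma = exp(-qT) * phi(d1) / (S * sigma * sqrt(T)) = 1.0000000000 * 0.3222701171 / (24.1600 * 0.1100 * 1.0000000000) = 0.121264

Answer: Gamma = 0.121264


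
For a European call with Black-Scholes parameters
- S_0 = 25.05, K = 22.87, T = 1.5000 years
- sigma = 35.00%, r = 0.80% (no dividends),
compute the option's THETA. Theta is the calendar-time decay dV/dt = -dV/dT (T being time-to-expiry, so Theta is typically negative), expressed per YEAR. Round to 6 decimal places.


Answer: Theta = -1.379953

Derivation:
d1 = 0.4547251876; d2 = 0.0260644826
phi(d1) = 0.3597571598; exp(-qT) = 1.0000000000; exp(-rT) = 0.9880717129
Theta = -S*exp(-qT)*phi(d1)*sigma/(2*sqrt(T)) - r*K*exp(-rT)*N(d2) + q*S*exp(-qT)*N(d1)
N(d1) = 0.6753465210; N(d2) = 0.5103970469; sqrt(T) = 1.2247448714
Term 1 = -25.0500 * 1.0000000000 * 0.3597571598 * 0.3500 / (2 * 1.2247448714) = -1.2876848772
Term 2 = -0.0080 * 22.8700 * 0.9880717129 * 0.5103970469 = -0.0922683535
Term 3 = 0 (no dividend yield, q = 0)
Theta = -1.2876848772 + (-0.0922683535) + (0.0000000000) = -1.379953


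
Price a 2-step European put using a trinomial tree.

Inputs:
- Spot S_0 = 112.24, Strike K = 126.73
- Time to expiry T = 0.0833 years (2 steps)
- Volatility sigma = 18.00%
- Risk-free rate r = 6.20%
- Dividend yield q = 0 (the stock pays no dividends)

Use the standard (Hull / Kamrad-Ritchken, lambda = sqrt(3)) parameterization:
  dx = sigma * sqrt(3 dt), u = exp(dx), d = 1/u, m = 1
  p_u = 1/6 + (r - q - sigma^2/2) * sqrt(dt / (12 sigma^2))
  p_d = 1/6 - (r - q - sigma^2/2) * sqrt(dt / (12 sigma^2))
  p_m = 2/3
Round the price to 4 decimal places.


dt = T/N = 0.041650; dx = sigma*sqrt(3*dt) = 0.063627
u = exp(dx) = 1.065695; d = 1/u = 0.938355
p_u = 0.181657, p_m = 0.666667, p_d = 0.151676
Discount per step: exp(-r*dt) = 0.997421
Stock lattice S(k, j) with j the centered position index:
  k=0: S(0,+0) = 112.2400
  k=1: S(1,-1) = 105.3210; S(1,+0) = 112.2400; S(1,+1) = 119.6136
  k=2: S(2,-2) = 98.8285; S(2,-1) = 105.3210; S(2,+0) = 112.2400; S(2,+1) = 119.6136; S(2,+2) = 127.4715
Terminal payoffs V(N, j) = max(K - S_T, 0):
  V(2,-2) = 27.901535; V(2,-1) = 21.409029; V(2,+0) = 14.490000; V(2,+1) = 7.116428; V(2,+2) = 0.000000
Backward induction: V(k, j) = exp(-r*dt) * [p_u * V(k+1, j+1) + p_m * V(k+1, j) + p_d * V(k+1, j-1)]
  V(1,-1) = exp(-r*dt) * [p_u*14.490000 + p_m*21.409029 + p_d*27.901535] = 21.082388
  V(1,+0) = exp(-r*dt) * [p_u*7.116428 + p_m*14.490000 + p_d*21.409029] = 14.163371
  V(1,+1) = exp(-r*dt) * [p_u*0.000000 + p_m*7.116428 + p_d*14.490000] = 6.924172
  V(0,+0) = exp(-r*dt) * [p_u*6.924172 + p_m*14.163371 + p_d*21.082388] = 13.861930

Answer: Price = V(0,0) = 13.8619


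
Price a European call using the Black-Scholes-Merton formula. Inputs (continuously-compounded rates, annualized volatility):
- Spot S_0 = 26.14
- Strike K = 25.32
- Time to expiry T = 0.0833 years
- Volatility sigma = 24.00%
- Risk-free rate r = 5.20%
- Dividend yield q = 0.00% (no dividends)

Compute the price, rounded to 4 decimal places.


Answer: Price = 1.2688

Derivation:
d1 = (ln(S/K) + (r - q + 0.5*sigma^2) * T) / (sigma * sqrt(T)) = 0.55729419
d2 = d1 - sigma * sqrt(T) = 0.48802601
exp(-rT) = 0.99567777; exp(-qT) = 1.00000000
C = S_0 * exp(-qT) * N(d1) - K * exp(-rT) * N(d2)
N(d1) = 0.71133678; N(d2) = 0.68723429
C = 26.1400 * 1.00000000 * 0.71133678 - 25.3200 * 0.99567777 * 0.68723429 = 1.2688


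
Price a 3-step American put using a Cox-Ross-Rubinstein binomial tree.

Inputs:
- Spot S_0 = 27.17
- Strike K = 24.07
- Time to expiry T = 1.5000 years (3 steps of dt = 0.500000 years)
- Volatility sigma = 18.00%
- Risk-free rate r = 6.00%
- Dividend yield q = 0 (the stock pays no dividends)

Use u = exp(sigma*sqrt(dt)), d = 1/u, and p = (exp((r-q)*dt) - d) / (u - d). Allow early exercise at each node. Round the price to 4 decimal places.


Answer: Price = V(0,0) = 0.5085

Derivation:
dt = T/N = 0.500000
u = exp(sigma*sqrt(dt)) = 1.135734; d = 1/u = 0.880488
p = (exp((r-q)*dt) - d) / (u - d) = 0.587537
Discount per step: exp(-r*dt) = 0.970446
Stock lattice S(k, i) with i counting down-moves:
  k=0: S(0,0) = 27.1700
  k=1: S(1,0) = 30.8579; S(1,1) = 23.9229
  k=2: S(2,0) = 35.0464; S(2,1) = 27.1700; S(2,2) = 21.0638
  k=3: S(3,0) = 39.8034; S(3,1) = 30.8579; S(3,2) = 23.9229; S(3,3) = 18.5464
Terminal payoffs V(N, i) = max(K - S_T, 0):
  V(3,0) = 0.000000; V(3,1) = 0.000000; V(3,2) = 0.147147; V(3,3) = 5.523599
Backward induction: V(k, i) = exp(-r*dt) * [p * V(k+1, i) + (1-p) * V(k+1, i+1)]; then take max(V_cont, immediate exercise) for American.
  V(2,0) = exp(-r*dt) * [p*0.000000 + (1-p)*0.000000] = 0.000000; exercise = 0.000000; V(2,0) = max -> 0.000000
  V(2,1) = exp(-r*dt) * [p*0.000000 + (1-p)*0.147147] = 0.058899; exercise = 0.000000; V(2,1) = max -> 0.058899
  V(2,2) = exp(-r*dt) * [p*0.147147 + (1-p)*5.523599] = 2.294844; exercise = 3.006220; V(2,2) = max -> 3.006220
  V(1,0) = exp(-r*dt) * [p*0.000000 + (1-p)*0.058899] = 0.023576; exercise = 0.000000; V(1,0) = max -> 0.023576
  V(1,1) = exp(-r*dt) * [p*0.058899 + (1-p)*3.006220] = 1.236890; exercise = 0.147147; V(1,1) = max -> 1.236890
  V(0,0) = exp(-r*dt) * [p*0.023576 + (1-p)*1.236890] = 0.508535; exercise = 0.000000; V(0,0) = max -> 0.508535


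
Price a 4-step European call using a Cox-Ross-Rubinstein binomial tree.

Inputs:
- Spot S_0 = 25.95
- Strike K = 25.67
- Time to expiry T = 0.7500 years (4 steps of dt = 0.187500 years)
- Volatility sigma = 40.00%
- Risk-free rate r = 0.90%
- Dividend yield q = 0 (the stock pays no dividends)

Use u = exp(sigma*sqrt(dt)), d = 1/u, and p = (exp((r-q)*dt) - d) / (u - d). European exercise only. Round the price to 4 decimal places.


Answer: Price = V(0,0) = 3.6055

Derivation:
dt = T/N = 0.187500
u = exp(sigma*sqrt(dt)) = 1.189110; d = 1/u = 0.840965
p = (exp((r-q)*dt) - d) / (u - d) = 0.461658
Discount per step: exp(-r*dt) = 0.998314
Stock lattice S(k, i) with i counting down-moves:
  k=0: S(0,0) = 25.9500
  k=1: S(1,0) = 30.8574; S(1,1) = 21.8230
  k=2: S(2,0) = 36.6928; S(2,1) = 25.9500; S(2,2) = 18.3524
  k=3: S(3,0) = 43.6318; S(3,1) = 30.8574; S(3,2) = 21.8230; S(3,3) = 15.4337
  k=4: S(4,0) = 51.8830; S(4,1) = 36.6928; S(4,2) = 25.9500; S(4,3) = 18.3524; S(4,4) = 12.9792
Terminal payoffs V(N, i) = max(S_T - K, 0):
  V(4,0) = 26.213039; V(4,1) = 11.022845; V(4,2) = 0.280000; V(4,3) = 0.000000; V(4,4) = 0.000000
Backward induction: V(k, i) = exp(-r*dt) * [p * V(k+1, i) + (1-p) * V(k+1, i+1)].
  V(3,0) = exp(-r*dt) * [p*26.213039 + (1-p)*11.022845] = 18.005108
  V(3,1) = exp(-r*dt) * [p*11.022845 + (1-p)*0.280000] = 5.230685
  V(3,2) = exp(-r*dt) * [p*0.280000 + (1-p)*0.000000] = 0.129046
  V(3,3) = exp(-r*dt) * [p*0.000000 + (1-p)*0.000000] = 0.000000
  V(2,0) = exp(-r*dt) * [p*18.005108 + (1-p)*5.230685] = 11.109335
  V(2,1) = exp(-r*dt) * [p*5.230685 + (1-p)*0.129046] = 2.480069
  V(2,2) = exp(-r*dt) * [p*0.129046 + (1-p)*0.000000] = 0.059475
  V(1,0) = exp(-r*dt) * [p*11.109335 + (1-p)*2.480069] = 6.452939
  V(1,1) = exp(-r*dt) * [p*2.480069 + (1-p)*0.059475] = 1.174977
  V(0,0) = exp(-r*dt) * [p*6.452939 + (1-p)*1.174977] = 3.605500


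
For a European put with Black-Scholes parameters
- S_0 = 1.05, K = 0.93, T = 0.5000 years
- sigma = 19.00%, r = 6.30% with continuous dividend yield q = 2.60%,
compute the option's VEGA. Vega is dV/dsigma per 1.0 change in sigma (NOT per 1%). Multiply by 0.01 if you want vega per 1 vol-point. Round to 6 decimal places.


d1 = 1.1081915696; d2 = 0.9738412812
phi(d1) = 0.2158907447; exp(-qT) = 0.9870841350; exp(-rT) = 0.9689909565
Vega = S * exp(-qT) * phi(d1) * sqrt(T) = 1.0500 * 0.9870841350 * 0.2158907447 * 0.7071067812 = 0.158220

Answer: Vega = 0.158220


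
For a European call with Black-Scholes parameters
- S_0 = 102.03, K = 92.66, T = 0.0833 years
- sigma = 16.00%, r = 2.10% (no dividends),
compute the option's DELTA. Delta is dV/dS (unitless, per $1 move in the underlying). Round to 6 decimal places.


Answer: Delta = 0.984103

Derivation:
d1 = 2.1469935161; d2 = 2.1008147331
phi(d1) = 0.0398063388; exp(-qT) = 1.0000000000; exp(-rT) = 0.9982522291
N(d1) = 0.9841031011
Delta = exp(-qT) * N(d1) = 1.0000000000 * 0.9841031011 = 0.984103


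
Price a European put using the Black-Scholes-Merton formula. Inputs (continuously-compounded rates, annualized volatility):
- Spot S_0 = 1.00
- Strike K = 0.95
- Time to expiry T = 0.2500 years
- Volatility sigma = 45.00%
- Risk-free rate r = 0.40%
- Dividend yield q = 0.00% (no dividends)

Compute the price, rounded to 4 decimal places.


d1 = (ln(S/K) + (r - q + 0.5*sigma^2) * T) / (sigma * sqrt(T)) = 0.34491464
d2 = d1 - sigma * sqrt(T) = 0.11991464
exp(-rT) = 0.99900050; exp(-qT) = 1.00000000
P = K * exp(-rT) * N(-d2) - S_0 * exp(-qT) * N(-d1)
N(-d1) = 0.36507927; N(-d2) = 0.45227538
P = 0.9500 * 0.99900050 * 0.45227538 - 1.0000 * 1.00000000 * 0.36507927 = 0.0642

Answer: Price = 0.0642


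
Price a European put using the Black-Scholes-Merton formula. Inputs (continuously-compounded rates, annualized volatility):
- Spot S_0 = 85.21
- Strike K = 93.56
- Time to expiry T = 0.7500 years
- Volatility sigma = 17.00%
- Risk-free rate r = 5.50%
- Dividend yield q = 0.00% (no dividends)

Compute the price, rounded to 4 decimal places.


Answer: Price = 7.7380

Derivation:
d1 = (ln(S/K) + (r - q + 0.5*sigma^2) * T) / (sigma * sqrt(T)) = -0.28118075
d2 = d1 - sigma * sqrt(T) = -0.42840507
exp(-rT) = 0.95958920; exp(-qT) = 1.00000000
P = K * exp(-rT) * N(-d2) - S_0 * exp(-qT) * N(-d1)
N(-d1) = 0.61071411; N(-d2) = 0.66582188
P = 93.5600 * 0.95958920 * 0.66582188 - 85.2100 * 1.00000000 * 0.61071411 = 7.7380


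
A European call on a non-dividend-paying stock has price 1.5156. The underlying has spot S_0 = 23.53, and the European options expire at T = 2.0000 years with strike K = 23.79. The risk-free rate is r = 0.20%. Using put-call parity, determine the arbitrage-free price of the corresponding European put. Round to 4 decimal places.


Answer: Put price = 1.6806

Derivation:
Put-call parity: C - P = S_0 * exp(-qT) - K * exp(-rT).
S_0 * exp(-qT) = 23.5300 * 1.00000000 = 23.53000000
K * exp(-rT) = 23.7900 * 0.99600799 = 23.69503007
P = C - S*exp(-qT) + K*exp(-rT)
P = 1.5156 - 23.53000000 + 23.69503007 = 1.6806


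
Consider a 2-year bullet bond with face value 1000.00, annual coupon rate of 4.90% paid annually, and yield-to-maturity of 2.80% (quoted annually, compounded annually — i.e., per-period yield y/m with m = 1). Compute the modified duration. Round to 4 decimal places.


Coupon per period c = face * coupon_rate / m = 49.000000
Periods per year m = 1; per-period yield y/m = 0.028000
Number of cashflows N = 2
Cashflows (t years, CF_t, discount factor 1/(1+y/m)^(m*t), PV):
  t = 1.0000: CF_t = 49.000000, DF = 0.972763, PV = 47.665370
  t = 2.0000: CF_t = 1049.000000, DF = 0.946267, PV = 992.634256
Price P = sum_t PV_t = 1040.299626
First compute Macaulay numerator sum_t t * PV_t:
  t * PV_t at t = 1.0000: 47.665370
  t * PV_t at t = 2.0000: 1985.268513
Macaulay duration D = 2032.933882 / 1040.299626 = 1.954181
Modified duration = D / (1 + y/m) = 1.954181 / (1 + 0.028000) = 1.900954

Answer: Modified duration = 1.9010


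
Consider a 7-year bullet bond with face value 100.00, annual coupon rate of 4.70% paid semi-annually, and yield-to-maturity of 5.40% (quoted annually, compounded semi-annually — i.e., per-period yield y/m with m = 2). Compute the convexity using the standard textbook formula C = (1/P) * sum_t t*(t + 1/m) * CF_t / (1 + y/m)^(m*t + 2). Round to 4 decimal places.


Coupon per period c = face * coupon_rate / m = 2.350000
Periods per year m = 2; per-period yield y/m = 0.027000
Number of cashflows N = 14
Cashflows (t years, CF_t, discount factor 1/(1+y/m)^(m*t), PV):
  t = 0.5000: CF_t = 2.350000, DF = 0.973710, PV = 2.288218
  t = 1.0000: CF_t = 2.350000, DF = 0.948111, PV = 2.228060
  t = 1.5000: CF_t = 2.350000, DF = 0.923185, PV = 2.169484
  t = 2.0000: CF_t = 2.350000, DF = 0.898914, PV = 2.112448
  t = 2.5000: CF_t = 2.350000, DF = 0.875282, PV = 2.056912
  t = 3.0000: CF_t = 2.350000, DF = 0.852270, PV = 2.002835
  t = 3.5000: CF_t = 2.350000, DF = 0.829864, PV = 1.950180
  t = 4.0000: CF_t = 2.350000, DF = 0.808047, PV = 1.898910
  t = 4.5000: CF_t = 2.350000, DF = 0.786803, PV = 1.848987
  t = 5.0000: CF_t = 2.350000, DF = 0.766118, PV = 1.800377
  t = 5.5000: CF_t = 2.350000, DF = 0.745976, PV = 1.753045
  t = 6.0000: CF_t = 2.350000, DF = 0.726365, PV = 1.706957
  t = 6.5000: CF_t = 2.350000, DF = 0.707268, PV = 1.662081
  t = 7.0000: CF_t = 102.350000, DF = 0.688674, PV = 70.485801
Price P = sum_t PV_t = 95.964295
Convexity numerator sum_t t*(t + 1/m) * CF_t / (1+y/m)^(m*t + 2):
  t = 0.5000: term = 1.084742
  t = 1.0000: term = 3.168672
  t = 1.5000: term = 6.170735
  t = 2.0000: term = 10.014176
  t = 2.5000: term = 14.626352
  t = 3.0000: term = 19.938552
  t = 3.5000: term = 25.885819
  t = 4.0000: term = 32.406784
  t = 4.5000: term = 39.443505
  t = 5.0000: term = 46.941313
  t = 5.5000: term = 54.848662
  t = 6.0000: term = 63.116987
  t = 6.5000: term = 71.700569
  t = 7.0000: term = 3508.488464
Convexity = (1/P) * sum = 3897.835332 / 95.964295 = 40.617558

Answer: Convexity = 40.6176


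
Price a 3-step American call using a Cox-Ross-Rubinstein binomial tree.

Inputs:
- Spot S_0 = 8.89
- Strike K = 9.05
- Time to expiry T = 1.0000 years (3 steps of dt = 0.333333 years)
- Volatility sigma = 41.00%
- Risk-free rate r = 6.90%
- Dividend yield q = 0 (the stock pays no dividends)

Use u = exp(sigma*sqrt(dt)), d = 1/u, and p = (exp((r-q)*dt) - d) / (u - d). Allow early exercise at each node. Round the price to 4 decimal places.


dt = T/N = 0.333333
u = exp(sigma*sqrt(dt)) = 1.267078; d = 1/u = 0.789217
p = (exp((r-q)*dt) - d) / (u - d) = 0.489785
Discount per step: exp(-r*dt) = 0.977262
Stock lattice S(k, i) with i counting down-moves:
  k=0: S(0,0) = 8.8900
  k=1: S(1,0) = 11.2643; S(1,1) = 7.0161
  k=2: S(2,0) = 14.2728; S(2,1) = 8.8900; S(2,2) = 5.5373
  k=3: S(3,0) = 18.0847; S(3,1) = 11.2643; S(3,2) = 7.0161; S(3,3) = 4.3701
Terminal payoffs V(N, i) = max(S_T - K, 0):
  V(3,0) = 9.034729; V(3,1) = 2.214325; V(3,2) = 0.000000; V(3,3) = 0.000000
Backward induction: V(k, i) = exp(-r*dt) * [p * V(k+1, i) + (1-p) * V(k+1, i+1)]; then take max(V_cont, immediate exercise) for American.
  V(2,0) = exp(-r*dt) * [p*9.034729 + (1-p)*2.214325] = 5.428555; exercise = 5.222781; V(2,0) = max -> 5.428555
  V(2,1) = exp(-r*dt) * [p*2.214325 + (1-p)*0.000000] = 1.059884; exercise = 0.000000; V(2,1) = max -> 1.059884
  V(2,2) = exp(-r*dt) * [p*0.000000 + (1-p)*0.000000] = 0.000000; exercise = 0.000000; V(2,2) = max -> 0.000000
  V(1,0) = exp(-r*dt) * [p*5.428555 + (1-p)*1.059884] = 3.126844; exercise = 2.214325; V(1,0) = max -> 3.126844
  V(1,1) = exp(-r*dt) * [p*1.059884 + (1-p)*0.000000] = 0.507312; exercise = 0.000000; V(1,1) = max -> 0.507312
  V(0,0) = exp(-r*dt) * [p*3.126844 + (1-p)*0.507312] = 1.749613; exercise = 0.000000; V(0,0) = max -> 1.749613

Answer: Price = V(0,0) = 1.7496


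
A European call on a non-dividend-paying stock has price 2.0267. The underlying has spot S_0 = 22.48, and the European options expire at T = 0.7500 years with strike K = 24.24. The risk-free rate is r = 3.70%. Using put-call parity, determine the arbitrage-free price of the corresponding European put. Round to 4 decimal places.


Answer: Put price = 3.1233

Derivation:
Put-call parity: C - P = S_0 * exp(-qT) - K * exp(-rT).
S_0 * exp(-qT) = 22.4800 * 1.00000000 = 22.48000000
K * exp(-rT) = 24.2400 * 0.97263149 = 23.57658742
P = C - S*exp(-qT) + K*exp(-rT)
P = 2.0267 - 22.48000000 + 23.57658742 = 3.1233


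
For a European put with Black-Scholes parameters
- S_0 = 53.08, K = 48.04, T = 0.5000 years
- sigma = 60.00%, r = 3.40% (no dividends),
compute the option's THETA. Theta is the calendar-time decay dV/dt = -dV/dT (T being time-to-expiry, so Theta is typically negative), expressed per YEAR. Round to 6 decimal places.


d1 = 0.4873526360; d2 = 0.0630885673
phi(d1) = 0.3542703952; exp(-qT) = 1.0000000000; exp(-rT) = 0.9831436846
Theta = -S*exp(-qT)*phi(d1)*sigma/(2*sqrt(T)) + r*K*exp(-rT)*N(-d2) - q*S*exp(-qT)*N(-d1)
N(-d1) = 0.3130042262; N(-d2) = 0.4748479891; sqrt(T) = 0.7071067812
Term 1 = -53.0800 * 1.0000000000 * 0.3542703952 * 0.6000 / (2 * 0.7071067812) = -7.9781468983
Term 2 = 0.0340 * 48.0400 * 0.9831436846 * 0.4748479891 = 0.7625239918
Term 3 = 0 (no dividend yield, q = 0)
Theta = -7.9781468983 + (0.7625239918) + (0.0000000000) = -7.215623

Answer: Theta = -7.215623


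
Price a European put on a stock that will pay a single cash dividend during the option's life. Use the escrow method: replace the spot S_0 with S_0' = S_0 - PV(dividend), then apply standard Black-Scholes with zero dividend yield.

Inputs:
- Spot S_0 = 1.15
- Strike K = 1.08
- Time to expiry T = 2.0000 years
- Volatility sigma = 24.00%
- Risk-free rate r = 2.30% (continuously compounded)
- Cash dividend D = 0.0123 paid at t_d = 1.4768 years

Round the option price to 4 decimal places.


PV(D) = D * exp(-r * t_d) = 0.0123 * 0.96660398 = 0.01188923
S_0' = S_0 - PV(D) = 1.1500 - 0.01188923 = 1.13811077
d1 = (ln(S_0'/K) + (r + sigma^2/2)*T) / (sigma*sqrt(T)) = 0.45964483
d2 = d1 - sigma*sqrt(T) = 0.12023357
exp(-rT) = 0.95504196
N(-d1) = 0.32288559; N(-d2) = 0.45214906
P = K * exp(-rT) * N(-d2) - S_0' * N(-d1) = 1.0800 * 0.95504196 * 0.45214906 - 1.13811077 * 0.32288559 = 0.0989

Answer: Price = 0.0989


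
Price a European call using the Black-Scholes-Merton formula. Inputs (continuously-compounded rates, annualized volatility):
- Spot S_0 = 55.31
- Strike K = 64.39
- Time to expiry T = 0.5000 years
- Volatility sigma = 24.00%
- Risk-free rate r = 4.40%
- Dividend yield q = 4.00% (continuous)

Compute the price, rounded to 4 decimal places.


d1 = (ln(S/K) + (r - q + 0.5*sigma^2) * T) / (sigma * sqrt(T)) = -0.79905787
d2 = d1 - sigma * sqrt(T) = -0.96876350
exp(-rT) = 0.97824024; exp(-qT) = 0.98019867
C = S_0 * exp(-qT) * N(d1) - K * exp(-rT) * N(d2)
N(d1) = 0.21212843; N(d2) = 0.16633160
C = 55.3100 * 0.98019867 * 0.21212843 - 64.3900 * 0.97824024 * 0.16633160 = 1.0235

Answer: Price = 1.0235


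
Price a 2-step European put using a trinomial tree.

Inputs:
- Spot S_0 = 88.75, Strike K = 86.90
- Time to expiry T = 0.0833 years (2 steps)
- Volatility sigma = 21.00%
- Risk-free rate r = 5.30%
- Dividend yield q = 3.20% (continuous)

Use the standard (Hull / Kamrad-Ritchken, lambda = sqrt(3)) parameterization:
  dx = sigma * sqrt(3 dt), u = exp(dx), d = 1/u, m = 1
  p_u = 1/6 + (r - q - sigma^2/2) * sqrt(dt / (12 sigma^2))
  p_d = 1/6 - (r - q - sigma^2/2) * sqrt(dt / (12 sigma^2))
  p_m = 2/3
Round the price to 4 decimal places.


Answer: Price = V(0,0) = 1.2857

Derivation:
dt = T/N = 0.041650; dx = sigma*sqrt(3*dt) = 0.074231
u = exp(dx) = 1.077056; d = 1/u = 0.928457
p_u = 0.166372, p_m = 0.666667, p_d = 0.166961
Discount per step: exp(-r*dt) = 0.997795
Stock lattice S(k, j) with j the centered position index:
  k=0: S(0,+0) = 88.7500
  k=1: S(1,-1) = 82.4005; S(1,+0) = 88.7500; S(1,+1) = 95.5887
  k=2: S(2,-2) = 76.5054; S(2,-1) = 82.4005; S(2,+0) = 88.7500; S(2,+1) = 95.5887; S(2,+2) = 102.9544
Terminal payoffs V(N, j) = max(K - S_T, 0):
  V(2,-2) = 10.394647; V(2,-1) = 4.499454; V(2,+0) = 0.000000; V(2,+1) = 0.000000; V(2,+2) = 0.000000
Backward induction: V(k, j) = exp(-r*dt) * [p_u * V(k+1, j+1) + p_m * V(k+1, j) + p_d * V(k+1, j-1)]
  V(1,-1) = exp(-r*dt) * [p_u*0.000000 + p_m*4.499454 + p_d*10.394647] = 4.724698
  V(1,+0) = exp(-r*dt) * [p_u*0.000000 + p_m*0.000000 + p_d*4.499454] = 0.749578
  V(1,+1) = exp(-r*dt) * [p_u*0.000000 + p_m*0.000000 + p_d*0.000000] = 0.000000
  V(0,+0) = exp(-r*dt) * [p_u*0.000000 + p_m*0.749578 + p_d*4.724698] = 1.285719


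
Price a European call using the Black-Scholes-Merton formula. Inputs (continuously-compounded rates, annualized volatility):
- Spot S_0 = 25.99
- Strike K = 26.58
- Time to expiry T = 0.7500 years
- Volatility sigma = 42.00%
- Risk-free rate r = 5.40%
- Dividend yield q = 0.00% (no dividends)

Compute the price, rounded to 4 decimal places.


d1 = (ln(S/K) + (r - q + 0.5*sigma^2) * T) / (sigma * sqrt(T)) = 0.23149765
d2 = d1 - sigma * sqrt(T) = -0.13223302
exp(-rT) = 0.96030916; exp(-qT) = 1.00000000
C = S_0 * exp(-qT) * N(d1) - K * exp(-rT) * N(d2)
N(d1) = 0.59153589; N(d2) = 0.44739999
C = 25.9900 * 1.00000000 * 0.59153589 - 26.5800 * 0.96030916 * 0.44739999 = 3.9541

Answer: Price = 3.9541


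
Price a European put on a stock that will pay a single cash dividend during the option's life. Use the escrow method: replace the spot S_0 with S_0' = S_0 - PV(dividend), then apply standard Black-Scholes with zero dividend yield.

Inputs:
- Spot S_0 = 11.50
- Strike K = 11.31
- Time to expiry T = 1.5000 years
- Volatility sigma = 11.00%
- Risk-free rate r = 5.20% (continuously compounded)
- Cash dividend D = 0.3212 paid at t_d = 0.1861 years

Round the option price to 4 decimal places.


PV(D) = D * exp(-r * t_d) = 0.3212 * 0.99036947 = 0.31810667
S_0' = S_0 - PV(D) = 11.5000 - 0.31810667 = 11.18189333
d1 = (ln(S_0'/K) + (r + sigma^2/2)*T) / (sigma*sqrt(T)) = 0.56177572
d2 = d1 - sigma*sqrt(T) = 0.42705378
exp(-rT) = 0.92496443
N(-d1) = 0.28713442; N(-d2) = 0.33467008
P = K * exp(-rT) * N(-d2) - S_0' * N(-d1) = 11.3100 * 0.92496443 * 0.33467008 - 11.18189333 * 0.28713442 = 0.2904

Answer: Price = 0.2904


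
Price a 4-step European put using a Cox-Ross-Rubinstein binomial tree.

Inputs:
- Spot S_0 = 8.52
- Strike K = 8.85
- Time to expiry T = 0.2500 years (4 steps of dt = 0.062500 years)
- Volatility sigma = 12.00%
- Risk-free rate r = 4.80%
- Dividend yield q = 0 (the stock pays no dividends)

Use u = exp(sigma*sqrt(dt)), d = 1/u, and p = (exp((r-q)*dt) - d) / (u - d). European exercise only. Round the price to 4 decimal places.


Answer: Price = V(0,0) = 0.3460

Derivation:
dt = T/N = 0.062500
u = exp(sigma*sqrt(dt)) = 1.030455; d = 1/u = 0.970446
p = (exp((r-q)*dt) - d) / (u - d) = 0.542568
Discount per step: exp(-r*dt) = 0.997004
Stock lattice S(k, i) with i counting down-moves:
  k=0: S(0,0) = 8.5200
  k=1: S(1,0) = 8.7795; S(1,1) = 8.2682
  k=2: S(2,0) = 9.0468; S(2,1) = 8.5200; S(2,2) = 8.0238
  k=3: S(3,0) = 9.3224; S(3,1) = 8.7795; S(3,2) = 8.2682; S(3,3) = 7.7867
  k=4: S(4,0) = 9.6063; S(4,1) = 9.0468; S(4,2) = 8.5200; S(4,3) = 8.0238; S(4,4) = 7.5566
Terminal payoffs V(N, i) = max(K - S_T, 0):
  V(4,0) = 0.000000; V(4,1) = 0.000000; V(4,2) = 0.330000; V(4,3) = 0.826166; V(4,4) = 1.293438
Backward induction: V(k, i) = exp(-r*dt) * [p * V(k+1, i) + (1-p) * V(k+1, i+1)].
  V(3,0) = exp(-r*dt) * [p*0.000000 + (1-p)*0.000000] = 0.000000
  V(3,1) = exp(-r*dt) * [p*0.000000 + (1-p)*0.330000] = 0.150500
  V(3,2) = exp(-r*dt) * [p*0.330000 + (1-p)*0.826166] = 0.555294
  V(3,3) = exp(-r*dt) * [p*0.826166 + (1-p)*1.293438] = 1.036796
  V(2,0) = exp(-r*dt) * [p*0.000000 + (1-p)*0.150500] = 0.068637
  V(2,1) = exp(-r*dt) * [p*0.150500 + (1-p)*0.555294] = 0.334660
  V(2,2) = exp(-r*dt) * [p*0.555294 + (1-p)*1.036796] = 0.773225
  V(1,0) = exp(-r*dt) * [p*0.068637 + (1-p)*0.334660] = 0.189755
  V(1,1) = exp(-r*dt) * [p*0.334660 + (1-p)*0.773225] = 0.533670
  V(0,0) = exp(-r*dt) * [p*0.189755 + (1-p)*0.533670] = 0.346033


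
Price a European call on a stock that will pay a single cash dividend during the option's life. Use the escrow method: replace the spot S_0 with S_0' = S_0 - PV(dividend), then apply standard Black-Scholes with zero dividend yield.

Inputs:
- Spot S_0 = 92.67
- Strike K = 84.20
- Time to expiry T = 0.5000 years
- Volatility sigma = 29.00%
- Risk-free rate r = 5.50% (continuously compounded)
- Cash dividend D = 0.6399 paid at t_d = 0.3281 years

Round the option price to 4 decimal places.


Answer: Price = 13.2776

Derivation:
PV(D) = D * exp(-r * t_d) = 0.6399 * 0.98211635 = 0.62845625
S_0' = S_0 - PV(D) = 92.6700 - 0.62845625 = 92.04154375
d1 = (ln(S_0'/K) + (r + sigma^2/2)*T) / (sigma*sqrt(T)) = 0.67087422
d2 = d1 - sigma*sqrt(T) = 0.46581326
exp(-rT) = 0.97287468
N(d1) = 0.74884967; N(d2) = 0.67932541
C = S_0' * N(d1) - K * exp(-rT) * N(d2) = 92.04154375 * 0.74884967 - 84.2000 * 0.97287468 * 0.67932541 = 13.2776
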